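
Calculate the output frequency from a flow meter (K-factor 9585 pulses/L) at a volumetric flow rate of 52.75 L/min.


Frequency = K * Q / 60 (converting L/min to L/s).
f = 9585 * 52.75 / 60
f = 505608.75 / 60
f = 8426.81 Hz

8426.81 Hz


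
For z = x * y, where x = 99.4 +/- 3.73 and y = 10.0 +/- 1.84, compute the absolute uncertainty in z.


For a product z = x*y, the relative uncertainty is:
uz/z = sqrt((ux/x)^2 + (uy/y)^2)
Relative uncertainties: ux/x = 3.73/99.4 = 0.037525
uy/y = 1.84/10.0 = 0.184
z = 99.4 * 10.0 = 994.0
uz = 994.0 * sqrt(0.037525^2 + 0.184^2) = 186.661

186.661


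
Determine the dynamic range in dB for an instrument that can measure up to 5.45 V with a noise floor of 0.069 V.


Dynamic range = 20 * log10(Vmax / Vnoise).
DR = 20 * log10(5.45 / 0.069)
DR = 20 * log10(78.99)
DR = 37.95 dB

37.95 dB


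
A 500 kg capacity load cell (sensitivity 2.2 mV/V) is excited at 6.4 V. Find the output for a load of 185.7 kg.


Vout = rated_output * Vex * (load / capacity).
Vout = 2.2 * 6.4 * (185.7 / 500)
Vout = 2.2 * 6.4 * 0.3714
Vout = 5.229 mV

5.229 mV


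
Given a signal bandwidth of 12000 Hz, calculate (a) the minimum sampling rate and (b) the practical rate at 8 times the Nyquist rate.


By Nyquist theorem, fs_min = 2 * fmax.
fs_min = 2 * 12000 = 24000 Hz
Practical rate = 8 * fs_min = 8 * 24000 = 192000 Hz

fs_min = 24000 Hz, fs_practical = 192000 Hz


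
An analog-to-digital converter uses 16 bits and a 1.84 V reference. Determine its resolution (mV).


The resolution (LSB) of an ADC is Vref / 2^n.
LSB = 1.84 / 2^16
LSB = 1.84 / 65536
LSB = 2.808e-05 V = 0.02807617 mV

0.02807617 mV


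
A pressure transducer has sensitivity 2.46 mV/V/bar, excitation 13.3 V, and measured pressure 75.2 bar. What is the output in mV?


Output = sensitivity * Vex * P.
Vout = 2.46 * 13.3 * 75.2
Vout = 32.718 * 75.2
Vout = 2460.39 mV

2460.39 mV


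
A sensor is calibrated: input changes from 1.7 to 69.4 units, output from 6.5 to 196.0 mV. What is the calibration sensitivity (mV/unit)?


Sensitivity = (y2 - y1) / (x2 - x1).
S = (196.0 - 6.5) / (69.4 - 1.7)
S = 189.5 / 67.7
S = 2.7991 mV/unit

2.7991 mV/unit


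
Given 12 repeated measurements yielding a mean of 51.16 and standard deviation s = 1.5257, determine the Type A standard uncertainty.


The standard uncertainty for Type A evaluation is u = s / sqrt(n).
u = 1.5257 / sqrt(12)
u = 1.5257 / 3.4641
u = 0.4404

0.4404


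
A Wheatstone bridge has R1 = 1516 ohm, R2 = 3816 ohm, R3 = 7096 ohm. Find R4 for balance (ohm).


At balance: R1*R4 = R2*R3, so R4 = R2*R3/R1.
R4 = 3816 * 7096 / 1516
R4 = 27078336 / 1516
R4 = 17861.7 ohm

17861.7 ohm


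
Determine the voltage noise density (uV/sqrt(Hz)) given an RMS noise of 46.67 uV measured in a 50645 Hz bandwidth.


Noise spectral density = Vrms / sqrt(BW).
NSD = 46.67 / sqrt(50645)
NSD = 46.67 / 225.0444
NSD = 0.2074 uV/sqrt(Hz)

0.2074 uV/sqrt(Hz)


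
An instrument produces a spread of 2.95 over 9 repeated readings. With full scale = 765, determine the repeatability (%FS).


Repeatability = (spread / full scale) * 100%.
R = (2.95 / 765) * 100
R = 0.386 %FS

0.386 %FS


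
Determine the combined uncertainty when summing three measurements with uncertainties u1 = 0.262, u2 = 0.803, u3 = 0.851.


For a sum of independent quantities, uc = sqrt(u1^2 + u2^2 + u3^2).
uc = sqrt(0.262^2 + 0.803^2 + 0.851^2)
uc = sqrt(0.068644 + 0.644809 + 0.724201)
uc = 1.199

1.199


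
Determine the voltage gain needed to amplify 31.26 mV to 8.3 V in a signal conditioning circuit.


Gain = Vout / Vin (converting to same units).
G = 8.3 V / 31.26 mV
G = 8300.0 mV / 31.26 mV
G = 265.52

265.52


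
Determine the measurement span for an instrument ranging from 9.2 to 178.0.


Span = upper range - lower range.
Span = 178.0 - (9.2)
Span = 168.8

168.8


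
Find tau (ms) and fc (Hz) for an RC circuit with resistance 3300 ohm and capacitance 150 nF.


Time constant: tau = R * C.
tau = 3300 * 1.50e-07 = 0.000495 s
tau = 0.495 ms
Cutoff frequency: fc = 1 / (2*pi*R*C).
fc = 1 / (2*pi*0.000495) = 321.53 Hz

tau = 0.495 ms, fc = 321.53 Hz


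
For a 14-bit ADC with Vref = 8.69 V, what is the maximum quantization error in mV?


The maximum quantization error is +/- LSB/2.
LSB = Vref / 2^n = 8.69 / 16384 = 0.0005304 V
Max error = LSB / 2 = 0.0005304 / 2 = 0.0002652 V
Max error = 0.2652 mV

0.2652 mV


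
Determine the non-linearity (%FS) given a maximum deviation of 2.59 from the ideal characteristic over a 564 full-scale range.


Linearity error = (max deviation / full scale) * 100%.
Linearity = (2.59 / 564) * 100
Linearity = 0.459 %FS

0.459 %FS


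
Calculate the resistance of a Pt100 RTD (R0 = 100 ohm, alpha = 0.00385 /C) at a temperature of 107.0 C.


The RTD equation: Rt = R0 * (1 + alpha * T).
Rt = 100 * (1 + 0.00385 * 107.0)
Rt = 100 * (1 + 0.41195)
Rt = 100 * 1.41195
Rt = 141.195 ohm

141.195 ohm


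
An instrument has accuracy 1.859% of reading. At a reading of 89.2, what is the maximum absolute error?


Absolute error = (accuracy% / 100) * reading.
Error = (1.859 / 100) * 89.2
Error = 0.01859 * 89.2
Error = 1.6582

1.6582


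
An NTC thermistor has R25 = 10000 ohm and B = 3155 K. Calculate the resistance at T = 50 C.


NTC thermistor equation: Rt = R25 * exp(B * (1/T - 1/T25)).
T in Kelvin: 323.15 K, T25 = 298.15 K
1/T - 1/T25 = 1/323.15 - 1/298.15 = -0.00025948
B * (1/T - 1/T25) = 3155 * -0.00025948 = -0.8187
Rt = 10000 * exp(-0.8187) = 4410.2 ohm

4410.2 ohm


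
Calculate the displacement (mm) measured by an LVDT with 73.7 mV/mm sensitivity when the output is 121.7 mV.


Displacement = Vout / sensitivity.
d = 121.7 / 73.7
d = 1.651 mm

1.651 mm


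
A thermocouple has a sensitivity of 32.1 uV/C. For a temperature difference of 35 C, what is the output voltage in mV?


The thermocouple output V = sensitivity * dT.
V = 32.1 uV/C * 35 C
V = 1123.5 uV
V = 1.123 mV

1.123 mV


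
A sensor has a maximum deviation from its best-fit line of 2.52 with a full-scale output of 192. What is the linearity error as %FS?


Linearity error = (max deviation / full scale) * 100%.
Linearity = (2.52 / 192) * 100
Linearity = 1.312 %FS

1.312 %FS


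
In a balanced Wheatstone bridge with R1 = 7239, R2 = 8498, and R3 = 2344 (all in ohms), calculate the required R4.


At balance: R1*R4 = R2*R3, so R4 = R2*R3/R1.
R4 = 8498 * 2344 / 7239
R4 = 19919312 / 7239
R4 = 2751.67 ohm

2751.67 ohm


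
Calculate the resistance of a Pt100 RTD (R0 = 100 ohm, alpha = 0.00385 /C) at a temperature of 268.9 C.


The RTD equation: Rt = R0 * (1 + alpha * T).
Rt = 100 * (1 + 0.00385 * 268.9)
Rt = 100 * (1 + 1.035265)
Rt = 100 * 2.035265
Rt = 203.526 ohm

203.526 ohm


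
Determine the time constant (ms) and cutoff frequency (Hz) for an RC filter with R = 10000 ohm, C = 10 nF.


Time constant: tau = R * C.
tau = 10000 * 1.00e-08 = 0.0001 s
tau = 0.1 ms
Cutoff frequency: fc = 1 / (2*pi*R*C).
fc = 1 / (2*pi*0.0001) = 1591.55 Hz

tau = 0.1 ms, fc = 1591.55 Hz


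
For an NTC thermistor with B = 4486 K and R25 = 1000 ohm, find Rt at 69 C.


NTC thermistor equation: Rt = R25 * exp(B * (1/T - 1/T25)).
T in Kelvin: 342.15 K, T25 = 298.15 K
1/T - 1/T25 = 1/342.15 - 1/298.15 = -0.00043132
B * (1/T - 1/T25) = 4486 * -0.00043132 = -1.9349
Rt = 1000 * exp(-1.9349) = 144.4 ohm

144.4 ohm


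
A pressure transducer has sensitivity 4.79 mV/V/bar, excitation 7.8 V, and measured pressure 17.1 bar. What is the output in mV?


Output = sensitivity * Vex * P.
Vout = 4.79 * 7.8 * 17.1
Vout = 37.362 * 17.1
Vout = 638.89 mV

638.89 mV


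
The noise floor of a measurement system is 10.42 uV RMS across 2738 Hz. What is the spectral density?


Noise spectral density = Vrms / sqrt(BW).
NSD = 10.42 / sqrt(2738)
NSD = 10.42 / 52.3259
NSD = 0.1991 uV/sqrt(Hz)

0.1991 uV/sqrt(Hz)


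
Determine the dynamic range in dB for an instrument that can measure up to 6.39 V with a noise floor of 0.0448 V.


Dynamic range = 20 * log10(Vmax / Vnoise).
DR = 20 * log10(6.39 / 0.0448)
DR = 20 * log10(142.63)
DR = 43.08 dB

43.08 dB


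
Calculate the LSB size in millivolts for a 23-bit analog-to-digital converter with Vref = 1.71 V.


The resolution (LSB) of an ADC is Vref / 2^n.
LSB = 1.71 / 2^23
LSB = 1.71 / 8388608
LSB = 2e-07 V = 0.00020385 mV

0.00020385 mV


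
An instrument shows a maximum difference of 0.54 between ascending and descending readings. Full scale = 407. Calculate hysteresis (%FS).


Hysteresis = (max difference / full scale) * 100%.
H = (0.54 / 407) * 100
H = 0.133 %FS

0.133 %FS


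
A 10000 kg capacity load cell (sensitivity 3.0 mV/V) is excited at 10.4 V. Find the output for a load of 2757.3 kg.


Vout = rated_output * Vex * (load / capacity).
Vout = 3.0 * 10.4 * (2757.3 / 10000)
Vout = 3.0 * 10.4 * 0.27573
Vout = 8.603 mV

8.603 mV


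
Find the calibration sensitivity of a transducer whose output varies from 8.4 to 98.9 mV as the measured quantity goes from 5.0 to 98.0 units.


Sensitivity = (y2 - y1) / (x2 - x1).
S = (98.9 - 8.4) / (98.0 - 5.0)
S = 90.5 / 93.0
S = 0.9731 mV/unit

0.9731 mV/unit


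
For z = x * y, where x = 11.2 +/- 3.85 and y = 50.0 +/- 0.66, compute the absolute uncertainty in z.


For a product z = x*y, the relative uncertainty is:
uz/z = sqrt((ux/x)^2 + (uy/y)^2)
Relative uncertainties: ux/x = 3.85/11.2 = 0.34375
uy/y = 0.66/50.0 = 0.0132
z = 11.2 * 50.0 = 560.0
uz = 560.0 * sqrt(0.34375^2 + 0.0132^2) = 192.642

192.642


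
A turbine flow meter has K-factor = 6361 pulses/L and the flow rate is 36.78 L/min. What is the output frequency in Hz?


Frequency = K * Q / 60 (converting L/min to L/s).
f = 6361 * 36.78 / 60
f = 233957.58 / 60
f = 3899.29 Hz

3899.29 Hz


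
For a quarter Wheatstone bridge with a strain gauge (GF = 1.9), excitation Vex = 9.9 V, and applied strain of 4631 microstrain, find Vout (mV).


Quarter bridge output: Vout = (GF * epsilon * Vex) / 4.
Vout = (1.9 * 4631e-6 * 9.9) / 4
Vout = 0.08710911 / 4 V
Vout = 0.02177728 V = 21.7773 mV

21.7773 mV


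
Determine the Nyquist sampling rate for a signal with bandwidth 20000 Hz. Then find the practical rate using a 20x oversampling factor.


By Nyquist theorem, fs_min = 2 * fmax.
fs_min = 2 * 20000 = 40000 Hz
Practical rate = 20 * fs_min = 20 * 40000 = 800000 Hz

fs_min = 40000 Hz, fs_practical = 800000 Hz


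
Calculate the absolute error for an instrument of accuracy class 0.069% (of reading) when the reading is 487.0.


Absolute error = (accuracy% / 100) * reading.
Error = (0.069 / 100) * 487.0
Error = 0.00069 * 487.0
Error = 0.336

0.336


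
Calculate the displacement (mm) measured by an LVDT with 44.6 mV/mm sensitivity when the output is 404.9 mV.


Displacement = Vout / sensitivity.
d = 404.9 / 44.6
d = 9.078 mm

9.078 mm


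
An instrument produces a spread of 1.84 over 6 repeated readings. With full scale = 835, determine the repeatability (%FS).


Repeatability = (spread / full scale) * 100%.
R = (1.84 / 835) * 100
R = 0.22 %FS

0.22 %FS


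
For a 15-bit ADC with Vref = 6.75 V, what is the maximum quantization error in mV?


The maximum quantization error is +/- LSB/2.
LSB = Vref / 2^n = 6.75 / 32768 = 0.00020599 V
Max error = LSB / 2 = 0.00020599 / 2 = 0.000103 V
Max error = 0.103 mV

0.103 mV


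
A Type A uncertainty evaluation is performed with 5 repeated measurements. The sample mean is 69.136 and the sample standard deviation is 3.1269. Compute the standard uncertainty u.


The standard uncertainty for Type A evaluation is u = s / sqrt(n).
u = 3.1269 / sqrt(5)
u = 3.1269 / 2.2361
u = 1.3984

1.3984


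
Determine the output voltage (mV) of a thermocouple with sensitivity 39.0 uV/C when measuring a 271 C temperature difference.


The thermocouple output V = sensitivity * dT.
V = 39.0 uV/C * 271 C
V = 10569.0 uV
V = 10.569 mV

10.569 mV


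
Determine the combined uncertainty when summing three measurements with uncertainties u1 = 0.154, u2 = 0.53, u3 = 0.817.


For a sum of independent quantities, uc = sqrt(u1^2 + u2^2 + u3^2).
uc = sqrt(0.154^2 + 0.53^2 + 0.817^2)
uc = sqrt(0.023716 + 0.2809 + 0.667489)
uc = 0.986

0.986


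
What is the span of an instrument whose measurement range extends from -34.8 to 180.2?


Span = upper range - lower range.
Span = 180.2 - (-34.8)
Span = 215.0

215.0


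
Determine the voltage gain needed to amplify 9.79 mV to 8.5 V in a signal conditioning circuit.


Gain = Vout / Vin (converting to same units).
G = 8.5 V / 9.79 mV
G = 8500.0 mV / 9.79 mV
G = 868.23

868.23


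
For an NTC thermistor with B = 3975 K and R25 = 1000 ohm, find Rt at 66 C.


NTC thermistor equation: Rt = R25 * exp(B * (1/T - 1/T25)).
T in Kelvin: 339.15 K, T25 = 298.15 K
1/T - 1/T25 = 1/339.15 - 1/298.15 = -0.00040547
B * (1/T - 1/T25) = 3975 * -0.00040547 = -1.6117
Rt = 1000 * exp(-1.6117) = 199.5 ohm

199.5 ohm


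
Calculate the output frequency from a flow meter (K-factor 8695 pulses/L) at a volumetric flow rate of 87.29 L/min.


Frequency = K * Q / 60 (converting L/min to L/s).
f = 8695 * 87.29 / 60
f = 758986.55 / 60
f = 12649.78 Hz

12649.78 Hz


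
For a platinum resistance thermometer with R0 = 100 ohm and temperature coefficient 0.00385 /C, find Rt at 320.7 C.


The RTD equation: Rt = R0 * (1 + alpha * T).
Rt = 100 * (1 + 0.00385 * 320.7)
Rt = 100 * (1 + 1.234695)
Rt = 100 * 2.234695
Rt = 223.47 ohm

223.47 ohm


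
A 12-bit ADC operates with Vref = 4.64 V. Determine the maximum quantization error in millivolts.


The maximum quantization error is +/- LSB/2.
LSB = Vref / 2^n = 4.64 / 4096 = 0.00113281 V
Max error = LSB / 2 = 0.00113281 / 2 = 0.00056641 V
Max error = 0.5664 mV

0.5664 mV


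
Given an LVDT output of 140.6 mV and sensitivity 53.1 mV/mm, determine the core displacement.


Displacement = Vout / sensitivity.
d = 140.6 / 53.1
d = 2.648 mm

2.648 mm


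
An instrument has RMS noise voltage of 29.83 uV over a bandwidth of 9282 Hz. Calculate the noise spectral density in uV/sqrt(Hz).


Noise spectral density = Vrms / sqrt(BW).
NSD = 29.83 / sqrt(9282)
NSD = 29.83 / 96.3431
NSD = 0.3096 uV/sqrt(Hz)

0.3096 uV/sqrt(Hz)


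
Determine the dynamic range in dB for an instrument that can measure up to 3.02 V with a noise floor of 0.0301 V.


Dynamic range = 20 * log10(Vmax / Vnoise).
DR = 20 * log10(3.02 / 0.0301)
DR = 20 * log10(100.33)
DR = 40.03 dB

40.03 dB


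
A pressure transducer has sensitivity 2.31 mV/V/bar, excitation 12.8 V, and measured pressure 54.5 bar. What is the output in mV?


Output = sensitivity * Vex * P.
Vout = 2.31 * 12.8 * 54.5
Vout = 29.568 * 54.5
Vout = 1611.46 mV

1611.46 mV


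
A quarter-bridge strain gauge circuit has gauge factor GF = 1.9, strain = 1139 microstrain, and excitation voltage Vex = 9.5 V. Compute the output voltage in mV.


Quarter bridge output: Vout = (GF * epsilon * Vex) / 4.
Vout = (1.9 * 1139e-6 * 9.5) / 4
Vout = 0.02055895 / 4 V
Vout = 0.00513974 V = 5.1397 mV

5.1397 mV


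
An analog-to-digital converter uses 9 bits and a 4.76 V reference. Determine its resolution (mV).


The resolution (LSB) of an ADC is Vref / 2^n.
LSB = 4.76 / 2^9
LSB = 4.76 / 512
LSB = 0.00929687 V = 9.296875 mV

9.296875 mV


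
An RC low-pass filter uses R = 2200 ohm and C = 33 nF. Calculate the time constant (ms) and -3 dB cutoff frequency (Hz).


Time constant: tau = R * C.
tau = 2200 * 3.30e-08 = 7.26e-05 s
tau = 0.0726 ms
Cutoff frequency: fc = 1 / (2*pi*R*C).
fc = 1 / (2*pi*7.26e-05) = 2192.22 Hz

tau = 0.0726 ms, fc = 2192.22 Hz


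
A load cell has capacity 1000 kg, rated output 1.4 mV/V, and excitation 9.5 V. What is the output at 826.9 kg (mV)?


Vout = rated_output * Vex * (load / capacity).
Vout = 1.4 * 9.5 * (826.9 / 1000)
Vout = 1.4 * 9.5 * 0.8269
Vout = 10.998 mV

10.998 mV


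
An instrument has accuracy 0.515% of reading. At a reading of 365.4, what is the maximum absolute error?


Absolute error = (accuracy% / 100) * reading.
Error = (0.515 / 100) * 365.4
Error = 0.00515 * 365.4
Error = 1.8818

1.8818


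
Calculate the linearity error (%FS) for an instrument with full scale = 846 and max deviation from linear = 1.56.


Linearity error = (max deviation / full scale) * 100%.
Linearity = (1.56 / 846) * 100
Linearity = 0.184 %FS

0.184 %FS


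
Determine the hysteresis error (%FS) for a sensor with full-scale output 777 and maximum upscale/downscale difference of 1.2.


Hysteresis = (max difference / full scale) * 100%.
H = (1.2 / 777) * 100
H = 0.154 %FS

0.154 %FS


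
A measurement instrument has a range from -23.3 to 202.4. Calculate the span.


Span = upper range - lower range.
Span = 202.4 - (-23.3)
Span = 225.7

225.7


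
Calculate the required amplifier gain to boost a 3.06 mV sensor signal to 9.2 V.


Gain = Vout / Vin (converting to same units).
G = 9.2 V / 3.06 mV
G = 9200.0 mV / 3.06 mV
G = 3006.54

3006.54


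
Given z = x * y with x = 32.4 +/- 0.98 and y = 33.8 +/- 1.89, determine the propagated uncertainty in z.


For a product z = x*y, the relative uncertainty is:
uz/z = sqrt((ux/x)^2 + (uy/y)^2)
Relative uncertainties: ux/x = 0.98/32.4 = 0.030247
uy/y = 1.89/33.8 = 0.055917
z = 32.4 * 33.8 = 1095.1
uz = 1095.1 * sqrt(0.030247^2 + 0.055917^2) = 69.621

69.621


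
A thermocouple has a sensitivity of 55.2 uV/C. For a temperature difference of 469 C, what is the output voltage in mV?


The thermocouple output V = sensitivity * dT.
V = 55.2 uV/C * 469 C
V = 25888.8 uV
V = 25.889 mV

25.889 mV


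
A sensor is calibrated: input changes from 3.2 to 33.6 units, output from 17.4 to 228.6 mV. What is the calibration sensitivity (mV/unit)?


Sensitivity = (y2 - y1) / (x2 - x1).
S = (228.6 - 17.4) / (33.6 - 3.2)
S = 211.2 / 30.4
S = 6.9474 mV/unit

6.9474 mV/unit


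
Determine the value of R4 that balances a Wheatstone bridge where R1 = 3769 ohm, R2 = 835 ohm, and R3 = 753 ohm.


At balance: R1*R4 = R2*R3, so R4 = R2*R3/R1.
R4 = 835 * 753 / 3769
R4 = 628755 / 3769
R4 = 166.82 ohm

166.82 ohm


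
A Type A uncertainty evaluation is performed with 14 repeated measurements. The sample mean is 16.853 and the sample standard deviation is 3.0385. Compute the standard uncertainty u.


The standard uncertainty for Type A evaluation is u = s / sqrt(n).
u = 3.0385 / sqrt(14)
u = 3.0385 / 3.7417
u = 0.8121

0.8121


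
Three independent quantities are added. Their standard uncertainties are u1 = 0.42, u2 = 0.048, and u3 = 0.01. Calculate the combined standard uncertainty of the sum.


For a sum of independent quantities, uc = sqrt(u1^2 + u2^2 + u3^2).
uc = sqrt(0.42^2 + 0.048^2 + 0.01^2)
uc = sqrt(0.1764 + 0.002304 + 0.0001)
uc = 0.4229

0.4229


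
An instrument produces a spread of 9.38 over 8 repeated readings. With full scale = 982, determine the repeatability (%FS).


Repeatability = (spread / full scale) * 100%.
R = (9.38 / 982) * 100
R = 0.955 %FS

0.955 %FS


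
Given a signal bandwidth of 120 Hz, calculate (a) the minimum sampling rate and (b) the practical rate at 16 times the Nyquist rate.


By Nyquist theorem, fs_min = 2 * fmax.
fs_min = 2 * 120 = 240 Hz
Practical rate = 16 * fs_min = 16 * 240 = 3840 Hz

fs_min = 240 Hz, fs_practical = 3840 Hz


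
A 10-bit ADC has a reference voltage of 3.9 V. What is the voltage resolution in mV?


The resolution (LSB) of an ADC is Vref / 2^n.
LSB = 3.9 / 2^10
LSB = 3.9 / 1024
LSB = 0.00380859 V = 3.80859375 mV

3.80859375 mV


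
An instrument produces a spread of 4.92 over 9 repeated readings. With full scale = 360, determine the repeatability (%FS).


Repeatability = (spread / full scale) * 100%.
R = (4.92 / 360) * 100
R = 1.367 %FS

1.367 %FS


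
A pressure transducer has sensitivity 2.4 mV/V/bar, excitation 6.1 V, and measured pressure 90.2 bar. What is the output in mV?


Output = sensitivity * Vex * P.
Vout = 2.4 * 6.1 * 90.2
Vout = 14.64 * 90.2
Vout = 1320.53 mV

1320.53 mV


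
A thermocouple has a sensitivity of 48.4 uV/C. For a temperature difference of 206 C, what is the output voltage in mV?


The thermocouple output V = sensitivity * dT.
V = 48.4 uV/C * 206 C
V = 9970.4 uV
V = 9.97 mV

9.97 mV


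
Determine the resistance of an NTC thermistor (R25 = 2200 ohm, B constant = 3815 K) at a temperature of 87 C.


NTC thermistor equation: Rt = R25 * exp(B * (1/T - 1/T25)).
T in Kelvin: 360.15 K, T25 = 298.15 K
1/T - 1/T25 = 1/360.15 - 1/298.15 = -0.0005774
B * (1/T - 1/T25) = 3815 * -0.0005774 = -2.2028
Rt = 2200 * exp(-2.2028) = 243.1 ohm

243.1 ohm


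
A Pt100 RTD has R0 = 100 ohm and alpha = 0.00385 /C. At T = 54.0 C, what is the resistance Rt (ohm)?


The RTD equation: Rt = R0 * (1 + alpha * T).
Rt = 100 * (1 + 0.00385 * 54.0)
Rt = 100 * (1 + 0.2079)
Rt = 100 * 1.2079
Rt = 120.79 ohm

120.79 ohm


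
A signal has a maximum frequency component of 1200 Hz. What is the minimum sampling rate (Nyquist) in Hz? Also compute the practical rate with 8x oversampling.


By Nyquist theorem, fs_min = 2 * fmax.
fs_min = 2 * 1200 = 2400 Hz
Practical rate = 8 * fs_min = 8 * 2400 = 19200 Hz

fs_min = 2400 Hz, fs_practical = 19200 Hz


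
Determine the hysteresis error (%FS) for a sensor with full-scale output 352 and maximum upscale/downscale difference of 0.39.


Hysteresis = (max difference / full scale) * 100%.
H = (0.39 / 352) * 100
H = 0.111 %FS

0.111 %FS


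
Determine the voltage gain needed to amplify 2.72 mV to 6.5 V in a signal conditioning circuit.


Gain = Vout / Vin (converting to same units).
G = 6.5 V / 2.72 mV
G = 6500.0 mV / 2.72 mV
G = 2389.71

2389.71


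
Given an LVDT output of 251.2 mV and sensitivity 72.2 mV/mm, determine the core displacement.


Displacement = Vout / sensitivity.
d = 251.2 / 72.2
d = 3.479 mm

3.479 mm


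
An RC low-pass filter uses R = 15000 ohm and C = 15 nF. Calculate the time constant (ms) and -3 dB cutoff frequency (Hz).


Time constant: tau = R * C.
tau = 15000 * 1.50e-08 = 0.000225 s
tau = 0.225 ms
Cutoff frequency: fc = 1 / (2*pi*R*C).
fc = 1 / (2*pi*0.000225) = 707.36 Hz

tau = 0.225 ms, fc = 707.36 Hz


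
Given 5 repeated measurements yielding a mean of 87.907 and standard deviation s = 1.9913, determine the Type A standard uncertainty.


The standard uncertainty for Type A evaluation is u = s / sqrt(n).
u = 1.9913 / sqrt(5)
u = 1.9913 / 2.2361
u = 0.8905

0.8905


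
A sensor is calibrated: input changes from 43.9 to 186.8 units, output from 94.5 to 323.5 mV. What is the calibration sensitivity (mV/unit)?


Sensitivity = (y2 - y1) / (x2 - x1).
S = (323.5 - 94.5) / (186.8 - 43.9)
S = 229.0 / 142.9
S = 1.6025 mV/unit

1.6025 mV/unit


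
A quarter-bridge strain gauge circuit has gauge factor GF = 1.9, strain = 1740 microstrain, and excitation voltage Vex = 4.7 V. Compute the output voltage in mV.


Quarter bridge output: Vout = (GF * epsilon * Vex) / 4.
Vout = (1.9 * 1740e-6 * 4.7) / 4
Vout = 0.0155382 / 4 V
Vout = 0.00388455 V = 3.8845 mV

3.8845 mV


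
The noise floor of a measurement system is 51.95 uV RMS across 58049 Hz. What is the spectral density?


Noise spectral density = Vrms / sqrt(BW).
NSD = 51.95 / sqrt(58049)
NSD = 51.95 / 240.9336
NSD = 0.2156 uV/sqrt(Hz)

0.2156 uV/sqrt(Hz)


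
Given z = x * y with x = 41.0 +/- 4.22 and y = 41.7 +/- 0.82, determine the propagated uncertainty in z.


For a product z = x*y, the relative uncertainty is:
uz/z = sqrt((ux/x)^2 + (uy/y)^2)
Relative uncertainties: ux/x = 4.22/41.0 = 0.102927
uy/y = 0.82/41.7 = 0.019664
z = 41.0 * 41.7 = 1709.7
uz = 1709.7 * sqrt(0.102927^2 + 0.019664^2) = 179.157

179.157


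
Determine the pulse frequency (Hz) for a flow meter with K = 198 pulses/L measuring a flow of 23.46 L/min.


Frequency = K * Q / 60 (converting L/min to L/s).
f = 198 * 23.46 / 60
f = 4645.08 / 60
f = 77.42 Hz

77.42 Hz


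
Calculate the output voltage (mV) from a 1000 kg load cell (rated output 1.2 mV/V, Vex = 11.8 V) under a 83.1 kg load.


Vout = rated_output * Vex * (load / capacity).
Vout = 1.2 * 11.8 * (83.1 / 1000)
Vout = 1.2 * 11.8 * 0.0831
Vout = 1.177 mV

1.177 mV


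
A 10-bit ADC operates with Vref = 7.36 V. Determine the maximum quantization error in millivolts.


The maximum quantization error is +/- LSB/2.
LSB = Vref / 2^n = 7.36 / 1024 = 0.0071875 V
Max error = LSB / 2 = 0.0071875 / 2 = 0.00359375 V
Max error = 3.5938 mV

3.5938 mV


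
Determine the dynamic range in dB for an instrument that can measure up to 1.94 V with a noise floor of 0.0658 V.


Dynamic range = 20 * log10(Vmax / Vnoise).
DR = 20 * log10(1.94 / 0.0658)
DR = 20 * log10(29.48)
DR = 29.39 dB

29.39 dB


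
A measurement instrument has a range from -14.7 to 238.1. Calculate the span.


Span = upper range - lower range.
Span = 238.1 - (-14.7)
Span = 252.8

252.8


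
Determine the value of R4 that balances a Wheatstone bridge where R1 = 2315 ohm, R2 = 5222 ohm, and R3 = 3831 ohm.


At balance: R1*R4 = R2*R3, so R4 = R2*R3/R1.
R4 = 5222 * 3831 / 2315
R4 = 20005482 / 2315
R4 = 8641.68 ohm

8641.68 ohm


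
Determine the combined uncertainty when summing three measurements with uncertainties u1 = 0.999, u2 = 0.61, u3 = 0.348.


For a sum of independent quantities, uc = sqrt(u1^2 + u2^2 + u3^2).
uc = sqrt(0.999^2 + 0.61^2 + 0.348^2)
uc = sqrt(0.998001 + 0.3721 + 0.121104)
uc = 1.2211

1.2211


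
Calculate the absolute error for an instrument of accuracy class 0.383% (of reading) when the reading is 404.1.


Absolute error = (accuracy% / 100) * reading.
Error = (0.383 / 100) * 404.1
Error = 0.00383 * 404.1
Error = 1.5477

1.5477


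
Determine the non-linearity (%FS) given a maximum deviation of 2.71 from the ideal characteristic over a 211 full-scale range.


Linearity error = (max deviation / full scale) * 100%.
Linearity = (2.71 / 211) * 100
Linearity = 1.284 %FS

1.284 %FS


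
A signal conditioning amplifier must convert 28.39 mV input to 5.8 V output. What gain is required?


Gain = Vout / Vin (converting to same units).
G = 5.8 V / 28.39 mV
G = 5800.0 mV / 28.39 mV
G = 204.3

204.3


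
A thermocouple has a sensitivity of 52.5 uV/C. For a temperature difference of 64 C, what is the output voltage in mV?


The thermocouple output V = sensitivity * dT.
V = 52.5 uV/C * 64 C
V = 3360.0 uV
V = 3.36 mV

3.36 mV


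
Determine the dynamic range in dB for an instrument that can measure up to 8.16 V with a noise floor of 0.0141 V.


Dynamic range = 20 * log10(Vmax / Vnoise).
DR = 20 * log10(8.16 / 0.0141)
DR = 20 * log10(578.72)
DR = 55.25 dB

55.25 dB


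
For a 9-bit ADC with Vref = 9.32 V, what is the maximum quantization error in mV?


The maximum quantization error is +/- LSB/2.
LSB = Vref / 2^n = 9.32 / 512 = 0.01820313 V
Max error = LSB / 2 = 0.01820313 / 2 = 0.00910156 V
Max error = 9.1016 mV

9.1016 mV


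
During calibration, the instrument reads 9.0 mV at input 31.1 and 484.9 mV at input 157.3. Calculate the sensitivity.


Sensitivity = (y2 - y1) / (x2 - x1).
S = (484.9 - 9.0) / (157.3 - 31.1)
S = 475.9 / 126.2
S = 3.771 mV/unit

3.771 mV/unit


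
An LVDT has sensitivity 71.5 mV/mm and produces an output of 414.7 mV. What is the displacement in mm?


Displacement = Vout / sensitivity.
d = 414.7 / 71.5
d = 5.8 mm

5.8 mm


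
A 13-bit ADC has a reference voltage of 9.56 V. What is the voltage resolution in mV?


The resolution (LSB) of an ADC is Vref / 2^n.
LSB = 9.56 / 2^13
LSB = 9.56 / 8192
LSB = 0.00116699 V = 1.16699219 mV

1.16699219 mV


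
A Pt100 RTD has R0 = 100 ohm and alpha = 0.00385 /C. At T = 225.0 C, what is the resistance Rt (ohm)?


The RTD equation: Rt = R0 * (1 + alpha * T).
Rt = 100 * (1 + 0.00385 * 225.0)
Rt = 100 * (1 + 0.86625)
Rt = 100 * 1.86625
Rt = 186.625 ohm

186.625 ohm


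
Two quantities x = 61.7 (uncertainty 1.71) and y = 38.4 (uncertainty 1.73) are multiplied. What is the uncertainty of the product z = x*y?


For a product z = x*y, the relative uncertainty is:
uz/z = sqrt((ux/x)^2 + (uy/y)^2)
Relative uncertainties: ux/x = 1.71/61.7 = 0.027715
uy/y = 1.73/38.4 = 0.045052
z = 61.7 * 38.4 = 2369.3
uz = 2369.3 * sqrt(0.027715^2 + 0.045052^2) = 125.321

125.321


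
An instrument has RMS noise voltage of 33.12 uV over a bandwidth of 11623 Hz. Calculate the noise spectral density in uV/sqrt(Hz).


Noise spectral density = Vrms / sqrt(BW).
NSD = 33.12 / sqrt(11623)
NSD = 33.12 / 107.81
NSD = 0.3072 uV/sqrt(Hz)

0.3072 uV/sqrt(Hz)


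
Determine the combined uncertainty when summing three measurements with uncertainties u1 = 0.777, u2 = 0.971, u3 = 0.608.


For a sum of independent quantities, uc = sqrt(u1^2 + u2^2 + u3^2).
uc = sqrt(0.777^2 + 0.971^2 + 0.608^2)
uc = sqrt(0.603729 + 0.942841 + 0.369664)
uc = 1.3843

1.3843


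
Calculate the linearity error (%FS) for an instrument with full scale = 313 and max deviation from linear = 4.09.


Linearity error = (max deviation / full scale) * 100%.
Linearity = (4.09 / 313) * 100
Linearity = 1.307 %FS

1.307 %FS


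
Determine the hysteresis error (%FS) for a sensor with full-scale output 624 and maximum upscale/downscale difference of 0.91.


Hysteresis = (max difference / full scale) * 100%.
H = (0.91 / 624) * 100
H = 0.146 %FS

0.146 %FS


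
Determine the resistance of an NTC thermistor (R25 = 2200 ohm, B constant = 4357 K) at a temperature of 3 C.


NTC thermistor equation: Rt = R25 * exp(B * (1/T - 1/T25)).
T in Kelvin: 276.15 K, T25 = 298.15 K
1/T - 1/T25 = 1/276.15 - 1/298.15 = 0.0002672
B * (1/T - 1/T25) = 4357 * 0.0002672 = 1.1642
Rt = 2200 * exp(1.1642) = 7047.4 ohm

7047.4 ohm


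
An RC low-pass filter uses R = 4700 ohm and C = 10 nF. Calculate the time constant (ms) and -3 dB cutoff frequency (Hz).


Time constant: tau = R * C.
tau = 4700 * 1.00e-08 = 4.7e-05 s
tau = 0.047 ms
Cutoff frequency: fc = 1 / (2*pi*R*C).
fc = 1 / (2*pi*4.7e-05) = 3386.28 Hz

tau = 0.047 ms, fc = 3386.28 Hz


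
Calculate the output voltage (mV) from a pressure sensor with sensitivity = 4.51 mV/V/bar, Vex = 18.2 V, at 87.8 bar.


Output = sensitivity * Vex * P.
Vout = 4.51 * 18.2 * 87.8
Vout = 82.082 * 87.8
Vout = 7206.8 mV

7206.8 mV


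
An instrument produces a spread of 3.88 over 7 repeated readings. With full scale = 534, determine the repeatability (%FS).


Repeatability = (spread / full scale) * 100%.
R = (3.88 / 534) * 100
R = 0.727 %FS

0.727 %FS


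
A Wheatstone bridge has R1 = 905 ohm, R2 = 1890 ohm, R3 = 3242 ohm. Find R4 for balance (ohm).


At balance: R1*R4 = R2*R3, so R4 = R2*R3/R1.
R4 = 1890 * 3242 / 905
R4 = 6127380 / 905
R4 = 6770.59 ohm

6770.59 ohm


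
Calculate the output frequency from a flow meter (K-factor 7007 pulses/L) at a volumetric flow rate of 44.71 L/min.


Frequency = K * Q / 60 (converting L/min to L/s).
f = 7007 * 44.71 / 60
f = 313282.97 / 60
f = 5221.38 Hz

5221.38 Hz


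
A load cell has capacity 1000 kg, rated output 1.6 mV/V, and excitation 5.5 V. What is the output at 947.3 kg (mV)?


Vout = rated_output * Vex * (load / capacity).
Vout = 1.6 * 5.5 * (947.3 / 1000)
Vout = 1.6 * 5.5 * 0.9473
Vout = 8.336 mV

8.336 mV


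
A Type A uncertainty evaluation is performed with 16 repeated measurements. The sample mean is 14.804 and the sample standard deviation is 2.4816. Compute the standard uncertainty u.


The standard uncertainty for Type A evaluation is u = s / sqrt(n).
u = 2.4816 / sqrt(16)
u = 2.4816 / 4.0
u = 0.6204

0.6204


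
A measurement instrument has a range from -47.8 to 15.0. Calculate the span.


Span = upper range - lower range.
Span = 15.0 - (-47.8)
Span = 62.8

62.8


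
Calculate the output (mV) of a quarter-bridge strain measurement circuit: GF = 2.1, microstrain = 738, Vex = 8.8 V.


Quarter bridge output: Vout = (GF * epsilon * Vex) / 4.
Vout = (2.1 * 738e-6 * 8.8) / 4
Vout = 0.01363824 / 4 V
Vout = 0.00340956 V = 3.4096 mV

3.4096 mV


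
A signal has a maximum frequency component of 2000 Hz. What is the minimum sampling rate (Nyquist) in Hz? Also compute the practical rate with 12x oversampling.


By Nyquist theorem, fs_min = 2 * fmax.
fs_min = 2 * 2000 = 4000 Hz
Practical rate = 12 * fs_min = 12 * 4000 = 48000 Hz

fs_min = 4000 Hz, fs_practical = 48000 Hz


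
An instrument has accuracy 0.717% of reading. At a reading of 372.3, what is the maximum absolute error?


Absolute error = (accuracy% / 100) * reading.
Error = (0.717 / 100) * 372.3
Error = 0.00717 * 372.3
Error = 2.6694

2.6694


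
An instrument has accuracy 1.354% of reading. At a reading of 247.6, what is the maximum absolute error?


Absolute error = (accuracy% / 100) * reading.
Error = (1.354 / 100) * 247.6
Error = 0.01354 * 247.6
Error = 3.3525

3.3525


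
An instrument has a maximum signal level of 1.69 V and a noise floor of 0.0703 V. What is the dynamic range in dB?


Dynamic range = 20 * log10(Vmax / Vnoise).
DR = 20 * log10(1.69 / 0.0703)
DR = 20 * log10(24.04)
DR = 27.62 dB

27.62 dB


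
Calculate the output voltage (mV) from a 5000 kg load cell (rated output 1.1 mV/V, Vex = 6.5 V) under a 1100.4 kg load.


Vout = rated_output * Vex * (load / capacity).
Vout = 1.1 * 6.5 * (1100.4 / 5000)
Vout = 1.1 * 6.5 * 0.22008
Vout = 1.574 mV

1.574 mV


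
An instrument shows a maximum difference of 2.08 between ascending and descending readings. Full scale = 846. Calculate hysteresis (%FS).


Hysteresis = (max difference / full scale) * 100%.
H = (2.08 / 846) * 100
H = 0.246 %FS

0.246 %FS


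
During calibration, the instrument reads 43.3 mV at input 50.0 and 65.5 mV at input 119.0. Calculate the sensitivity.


Sensitivity = (y2 - y1) / (x2 - x1).
S = (65.5 - 43.3) / (119.0 - 50.0)
S = 22.2 / 69.0
S = 0.3217 mV/unit

0.3217 mV/unit


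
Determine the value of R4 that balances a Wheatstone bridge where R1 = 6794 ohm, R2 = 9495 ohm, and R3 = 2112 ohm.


At balance: R1*R4 = R2*R3, so R4 = R2*R3/R1.
R4 = 9495 * 2112 / 6794
R4 = 20053440 / 6794
R4 = 2951.64 ohm

2951.64 ohm


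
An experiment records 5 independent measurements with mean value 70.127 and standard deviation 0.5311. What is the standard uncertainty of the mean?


The standard uncertainty for Type A evaluation is u = s / sqrt(n).
u = 0.5311 / sqrt(5)
u = 0.5311 / 2.2361
u = 0.2375

0.2375


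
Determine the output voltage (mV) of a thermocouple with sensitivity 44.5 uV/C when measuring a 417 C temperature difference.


The thermocouple output V = sensitivity * dT.
V = 44.5 uV/C * 417 C
V = 18556.5 uV
V = 18.556 mV

18.556 mV


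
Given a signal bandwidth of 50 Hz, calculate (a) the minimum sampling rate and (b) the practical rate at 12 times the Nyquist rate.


By Nyquist theorem, fs_min = 2 * fmax.
fs_min = 2 * 50 = 100 Hz
Practical rate = 12 * fs_min = 12 * 100 = 1200 Hz

fs_min = 100 Hz, fs_practical = 1200 Hz


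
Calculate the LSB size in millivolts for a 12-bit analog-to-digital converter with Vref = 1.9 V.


The resolution (LSB) of an ADC is Vref / 2^n.
LSB = 1.9 / 2^12
LSB = 1.9 / 4096
LSB = 0.00046387 V = 0.46386719 mV

0.46386719 mV


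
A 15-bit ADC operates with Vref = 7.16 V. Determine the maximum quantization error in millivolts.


The maximum quantization error is +/- LSB/2.
LSB = Vref / 2^n = 7.16 / 32768 = 0.00021851 V
Max error = LSB / 2 = 0.00021851 / 2 = 0.00010925 V
Max error = 0.1093 mV

0.1093 mV


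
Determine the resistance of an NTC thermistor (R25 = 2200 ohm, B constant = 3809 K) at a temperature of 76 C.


NTC thermistor equation: Rt = R25 * exp(B * (1/T - 1/T25)).
T in Kelvin: 349.15 K, T25 = 298.15 K
1/T - 1/T25 = 1/349.15 - 1/298.15 = -0.00048992
B * (1/T - 1/T25) = 3809 * -0.00048992 = -1.8661
Rt = 2200 * exp(-1.8661) = 340.4 ohm

340.4 ohm


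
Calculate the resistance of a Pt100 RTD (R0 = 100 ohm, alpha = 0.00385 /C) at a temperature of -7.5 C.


The RTD equation: Rt = R0 * (1 + alpha * T).
Rt = 100 * (1 + 0.00385 * -7.5)
Rt = 100 * (1 + -0.028875)
Rt = 100 * 0.971125
Rt = 97.112 ohm

97.112 ohm


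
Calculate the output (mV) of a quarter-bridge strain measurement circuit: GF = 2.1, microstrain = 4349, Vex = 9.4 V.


Quarter bridge output: Vout = (GF * epsilon * Vex) / 4.
Vout = (2.1 * 4349e-6 * 9.4) / 4
Vout = 0.08584926 / 4 V
Vout = 0.02146231 V = 21.4623 mV

21.4623 mV


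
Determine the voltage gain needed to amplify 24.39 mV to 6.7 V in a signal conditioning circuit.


Gain = Vout / Vin (converting to same units).
G = 6.7 V / 24.39 mV
G = 6700.0 mV / 24.39 mV
G = 274.7

274.7


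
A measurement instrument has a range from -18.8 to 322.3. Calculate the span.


Span = upper range - lower range.
Span = 322.3 - (-18.8)
Span = 341.1

341.1


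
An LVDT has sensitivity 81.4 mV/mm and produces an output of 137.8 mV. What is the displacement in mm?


Displacement = Vout / sensitivity.
d = 137.8 / 81.4
d = 1.693 mm

1.693 mm


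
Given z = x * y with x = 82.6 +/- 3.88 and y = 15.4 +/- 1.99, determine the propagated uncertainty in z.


For a product z = x*y, the relative uncertainty is:
uz/z = sqrt((ux/x)^2 + (uy/y)^2)
Relative uncertainties: ux/x = 3.88/82.6 = 0.046973
uy/y = 1.99/15.4 = 0.129221
z = 82.6 * 15.4 = 1272.0
uz = 1272.0 * sqrt(0.046973^2 + 0.129221^2) = 174.897

174.897


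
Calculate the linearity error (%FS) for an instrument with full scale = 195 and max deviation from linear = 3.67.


Linearity error = (max deviation / full scale) * 100%.
Linearity = (3.67 / 195) * 100
Linearity = 1.882 %FS

1.882 %FS


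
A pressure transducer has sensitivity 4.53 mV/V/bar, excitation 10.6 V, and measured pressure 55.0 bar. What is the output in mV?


Output = sensitivity * Vex * P.
Vout = 4.53 * 10.6 * 55.0
Vout = 48.018 * 55.0
Vout = 2640.99 mV

2640.99 mV


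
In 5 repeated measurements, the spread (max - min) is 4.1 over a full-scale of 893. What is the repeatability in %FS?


Repeatability = (spread / full scale) * 100%.
R = (4.1 / 893) * 100
R = 0.459 %FS

0.459 %FS


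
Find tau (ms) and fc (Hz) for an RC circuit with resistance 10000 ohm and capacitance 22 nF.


Time constant: tau = R * C.
tau = 10000 * 2.20e-08 = 0.00022 s
tau = 0.22 ms
Cutoff frequency: fc = 1 / (2*pi*R*C).
fc = 1 / (2*pi*0.00022) = 723.43 Hz

tau = 0.22 ms, fc = 723.43 Hz


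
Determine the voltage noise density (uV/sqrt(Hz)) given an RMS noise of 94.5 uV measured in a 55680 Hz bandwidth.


Noise spectral density = Vrms / sqrt(BW).
NSD = 94.5 / sqrt(55680)
NSD = 94.5 / 235.9661
NSD = 0.4005 uV/sqrt(Hz)

0.4005 uV/sqrt(Hz)


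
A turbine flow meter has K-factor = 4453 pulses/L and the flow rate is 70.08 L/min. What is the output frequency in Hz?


Frequency = K * Q / 60 (converting L/min to L/s).
f = 4453 * 70.08 / 60
f = 312066.24 / 60
f = 5201.1 Hz

5201.1 Hz


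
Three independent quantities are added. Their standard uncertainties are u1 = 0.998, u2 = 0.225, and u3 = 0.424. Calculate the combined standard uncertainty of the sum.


For a sum of independent quantities, uc = sqrt(u1^2 + u2^2 + u3^2).
uc = sqrt(0.998^2 + 0.225^2 + 0.424^2)
uc = sqrt(0.996004 + 0.050625 + 0.179776)
uc = 1.1074

1.1074


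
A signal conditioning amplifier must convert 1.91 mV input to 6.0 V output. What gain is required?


Gain = Vout / Vin (converting to same units).
G = 6.0 V / 1.91 mV
G = 6000.0 mV / 1.91 mV
G = 3141.36

3141.36


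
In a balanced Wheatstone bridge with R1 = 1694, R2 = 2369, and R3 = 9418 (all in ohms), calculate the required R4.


At balance: R1*R4 = R2*R3, so R4 = R2*R3/R1.
R4 = 2369 * 9418 / 1694
R4 = 22311242 / 1694
R4 = 13170.74 ohm

13170.74 ohm


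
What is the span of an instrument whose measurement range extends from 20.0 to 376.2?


Span = upper range - lower range.
Span = 376.2 - (20.0)
Span = 356.2

356.2


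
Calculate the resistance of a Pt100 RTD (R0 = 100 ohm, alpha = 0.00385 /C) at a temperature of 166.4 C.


The RTD equation: Rt = R0 * (1 + alpha * T).
Rt = 100 * (1 + 0.00385 * 166.4)
Rt = 100 * (1 + 0.64064)
Rt = 100 * 1.64064
Rt = 164.064 ohm

164.064 ohm
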